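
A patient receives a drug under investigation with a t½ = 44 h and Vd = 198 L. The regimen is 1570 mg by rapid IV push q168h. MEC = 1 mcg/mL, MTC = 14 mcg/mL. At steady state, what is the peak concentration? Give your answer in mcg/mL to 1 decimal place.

τ/t½ = 168/44 ≈ 3.8182, so fraction remaining f = (1/2)^(168/44) ≈ 0.0709.
Accumulation ratio R = 1/(1 − f) ≈ 1/0.9291 ≈ 1.0763.
Each bolus raises the concentration by D/Vd = 1570/198 ≈ 7.929 mcg/mL.
Steady-state peak Cmax,ss = C₀·R ≈ 7.929 × 1.0763 ≈ 8.534 mcg/mL.
Peak 8.5 mcg/mL vs MTC 14 mcg/mL: below toxic threshold.

8.5 mcg/mL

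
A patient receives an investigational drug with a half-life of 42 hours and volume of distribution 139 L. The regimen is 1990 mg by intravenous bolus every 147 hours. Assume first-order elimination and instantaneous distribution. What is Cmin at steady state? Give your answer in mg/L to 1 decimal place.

1.4 mg/L

Over one 147-h interval, 147/42 ≈ 3.5 half-lives elapse, leaving f ≈ 0.0884 of each dose.
Each bolus raises the concentration by D/Vd = 1990/139 ≈ 14.317 mg/L.
Steady-state trough Cmin,ss = C₀·f/(1−f) ≈ 14.317 × 0.0884/0.9116 ≈ 1.388 mg/L.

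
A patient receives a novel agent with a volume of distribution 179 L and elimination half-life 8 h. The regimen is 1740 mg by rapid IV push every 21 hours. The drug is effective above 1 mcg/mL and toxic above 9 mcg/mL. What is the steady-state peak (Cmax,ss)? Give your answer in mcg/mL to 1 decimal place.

11.6 mcg/mL

k = ln2/t½ = ln2/8 ≈ 0.086643 h⁻¹; fraction remaining f = e^(−kτ) = e^(−0.086643×21) ≈ 0.1621.
At steady state, accumulation factor R = 1/(1 − e^(−kτ)) ≈ 1.1935.
Each bolus raises the concentration by D/Vd = 1740/179 ≈ 9.721 mcg/mL.
Steady-state peak Cmax,ss = C₀·R ≈ 9.721 × 1.1935 ≈ 11.602 mcg/mL.
Peak 11.6 mcg/mL vs MTC 9 mcg/mL: exceeds toxic threshold.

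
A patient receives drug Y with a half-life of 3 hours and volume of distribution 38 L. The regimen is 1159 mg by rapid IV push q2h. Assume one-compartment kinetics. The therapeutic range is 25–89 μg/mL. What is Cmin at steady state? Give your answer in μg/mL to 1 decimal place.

51.9 μg/mL

τ/t½ = 2/3 ≈ 0.66667, so fraction remaining f = (1/2)^(2/3) ≈ 0.6300.
Single-dose peak C₀ = D/Vd = 1159/38 ≈ 30.500 μg/mL.
Steady-state trough Cmin,ss = C₀·f/(1−f) ≈ 30.500 × 0.6300/0.3700 ≈ 51.932 μg/mL.
Trough 51.9 μg/mL vs MEC 25 μg/mL: adequate.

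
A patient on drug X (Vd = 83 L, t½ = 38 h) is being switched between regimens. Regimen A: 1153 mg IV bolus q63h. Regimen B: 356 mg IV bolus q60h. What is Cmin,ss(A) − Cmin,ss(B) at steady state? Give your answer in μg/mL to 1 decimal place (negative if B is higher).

Regimen A: f = (1/2)^(63/38) ≈ 0.3169; Cmin,ss = (1153/83)·f/(1−f) ≈ 6.444 μg/mL.
Regimen B: f = (1/2)^(60/38) ≈ 0.3347; Cmin,ss = (356/83)·f/(1−f) ≈ 2.158 μg/mL.
Difference ≈ 6.444 − 2.158 ≈ 4.286 μg/mL.

4.3 μg/mL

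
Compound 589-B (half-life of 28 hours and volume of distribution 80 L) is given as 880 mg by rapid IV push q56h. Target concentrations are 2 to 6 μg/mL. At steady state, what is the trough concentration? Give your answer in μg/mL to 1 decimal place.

τ = 56 h = 2 half-lives, so f = (1/2)^2 = 0.25.
At steady state, R = 1/(1 − 0.25) = 4/3.
Single-dose peak C₀ = D/Vd = 880/80 = 11 μg/mL.
Steady-state peak Cmax,ss = C₀·R = 11 × 4/3 ≈ 14.667 μg/mL.
Steady-state trough Cmin,ss = Cmax,ss·f ≈ 14.667 × 0.25 ≈ 3.667 μg/mL.
Trough 3.7 μg/mL vs MEC 2 μg/mL: adequate.

3.7 μg/mL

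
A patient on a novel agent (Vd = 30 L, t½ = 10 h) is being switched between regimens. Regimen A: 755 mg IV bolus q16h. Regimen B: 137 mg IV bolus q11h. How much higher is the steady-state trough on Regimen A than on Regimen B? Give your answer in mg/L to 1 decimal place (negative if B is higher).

8.4 mg/L

Regimen A: f = (1/2)^(16/10) ≈ 0.3299; Cmin,ss = (755/30)·f/(1−f) ≈ 12.390 mg/L.
Regimen B: f = (1/2)^(11/10) ≈ 0.4665; Cmin,ss = (137/30)·f/(1−f) ≈ 3.993 mg/L.
Difference ≈ 12.390 − 3.993 ≈ 8.397 mg/L.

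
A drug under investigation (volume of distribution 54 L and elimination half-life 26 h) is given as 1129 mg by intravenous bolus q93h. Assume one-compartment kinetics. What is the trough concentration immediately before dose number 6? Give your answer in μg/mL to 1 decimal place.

1.9 μg/mL

f = (1/2)^(τ/t½) = (1/2)^(93/26) ≈ 0.0838.
C₀ = D/Vd = 1129/54 ≈ 20.907 μg/mL.
Before the 6th dose, 5 doses have been given. Superposition: Cmin = C₀·(f + f² + … + f^5).
≈ 20.907 × (0.0838 + 0.0070 + 0.0006 + 0.0000 + 0.0000) ≈ 20.907 × 0.0914 ≈ 1.911 μg/mL.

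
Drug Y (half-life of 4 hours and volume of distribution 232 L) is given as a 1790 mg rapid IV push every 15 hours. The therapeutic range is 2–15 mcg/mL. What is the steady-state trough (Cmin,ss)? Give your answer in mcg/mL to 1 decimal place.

Over one 15-h interval, 15/4 ≈ 3.75 half-lives elapse, leaving f ≈ 0.0743 of each dose.
At steady state, accumulation factor R = 1/(1 − e^(−kτ)) ≈ 1.0803.
Each bolus raises the concentration by D/Vd = 1790/232 ≈ 7.716 mcg/mL.
Steady-state peak Cmax,ss = C₀·R ≈ 7.716 × 1.0803 ≈ 8.336 mcg/mL.
Steady-state trough Cmin,ss = Cmax,ss·f ≈ 8.336 × 0.0743 ≈ 0.619 mcg/mL.
Trough 0.6 mcg/mL vs MEC 2 mcg/mL: subtherapeutic.

0.6 mcg/mL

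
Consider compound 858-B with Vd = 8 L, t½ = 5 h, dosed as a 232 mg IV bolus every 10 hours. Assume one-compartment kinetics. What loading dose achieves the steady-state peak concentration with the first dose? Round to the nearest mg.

f = (1/2)^(10/5) ≈ 0.250000; accumulation ratio R = 1/(1−f) ≈ 1.33333.
Loading dose to hit Cmax,ss on first dose: D_load = D_maint·R ≈ 232 × 1.33333 ≈ 309.33 mg.

309 mg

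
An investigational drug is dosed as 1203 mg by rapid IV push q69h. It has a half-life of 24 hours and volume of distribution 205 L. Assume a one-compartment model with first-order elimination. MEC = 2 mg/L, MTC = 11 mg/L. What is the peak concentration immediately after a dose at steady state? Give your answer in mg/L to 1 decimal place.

k = ln2/t½ = ln2/24 ≈ 0.028881 h⁻¹; fraction remaining f = e^(−kτ) = e^(−0.028881×69) ≈ 0.1363.
At steady state, accumulation factor R = 1/(1 − e^(−kτ)) ≈ 1.1578.
Each bolus raises the concentration by D/Vd = 1203/205 ≈ 5.868 mg/L.
Cmax,ss = C₀/(1 − f) ≈ 5.868/0.8637 ≈ 6.794 mg/L.
Peak 6.8 mg/L vs MTC 11 mg/L: below toxic threshold.

6.8 mg/L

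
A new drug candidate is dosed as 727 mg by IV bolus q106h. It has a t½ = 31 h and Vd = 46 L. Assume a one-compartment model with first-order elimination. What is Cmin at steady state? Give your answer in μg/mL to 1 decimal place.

Over one 106-h interval, 106/31 ≈ 3.4194 half-lives elapse, leaving f ≈ 0.0935 of each dose.
Single-dose peak C₀ = D/Vd = 727/46 ≈ 15.804 μg/mL.
Steady-state trough Cmin,ss = C₀·f/(1−f) ≈ 15.804 × 0.0935/0.9065 ≈ 1.630 μg/mL.

1.6 μg/mL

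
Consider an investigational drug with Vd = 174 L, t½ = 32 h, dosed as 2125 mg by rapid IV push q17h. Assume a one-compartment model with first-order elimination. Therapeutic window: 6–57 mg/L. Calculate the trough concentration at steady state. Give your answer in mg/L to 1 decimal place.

Over one 17-h interval, 17/32 ≈ 0.53125 half-lives elapse, leaving f ≈ 0.6920 of each dose.
At steady state, accumulation factor R = 1/(1 − e^(−kτ)) ≈ 3.2468.
Each bolus raises the concentration by D/Vd = 2125/174 ≈ 12.213 mg/L.
Steady-state peak Cmax,ss = C₀·R ≈ 12.213 × 3.2468 ≈ 39.653 mg/L.
One interval later, Cmin,ss = Cmax,ss·e^(−kτ) ≈ 39.653 × 0.6920 ≈ 27.440 mg/L.
Trough 27.4 mg/L vs MEC 6 mg/L: adequate.

27.4 mg/L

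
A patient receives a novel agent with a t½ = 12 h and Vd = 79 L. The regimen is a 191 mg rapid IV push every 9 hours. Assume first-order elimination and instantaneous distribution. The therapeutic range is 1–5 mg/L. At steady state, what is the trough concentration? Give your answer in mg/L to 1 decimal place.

3.5 mg/L

Over one 9-h interval, 9/12 ≈ 0.75 half-lives elapse, leaving f ≈ 0.5946 of each dose.
At steady state, accumulation factor R = 1/(1 − e^(−kτ)) ≈ 2.4667.
Each bolus raises the concentration by D/Vd = 191/79 ≈ 2.418 mg/L.
Cmax,ss = C₀/(1 − f) ≈ 2.418/0.4054 ≈ 5.964 mg/L.
One interval later, Cmin,ss = Cmax,ss·e^(−kτ) ≈ 5.964 × 0.5946 ≈ 3.546 mg/L.
Trough 3.5 mg/L vs MEC 1 mg/L: adequate.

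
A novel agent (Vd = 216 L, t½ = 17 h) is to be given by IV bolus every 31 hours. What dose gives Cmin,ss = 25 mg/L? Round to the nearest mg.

13713 mg

τ/t½ = 31/17 ≈ 1.8235, so f = (1/2)^(31/17) ≈ 0.282529.
Cmin,ss = (D/Vd)·f/(1−f), so D = Cmin,ss·Vd·(1−f)/f.
D = 25 × 216 × (1−f)/f ≈ 25 × 216 × 2.53946 ≈ 13713.08 mg.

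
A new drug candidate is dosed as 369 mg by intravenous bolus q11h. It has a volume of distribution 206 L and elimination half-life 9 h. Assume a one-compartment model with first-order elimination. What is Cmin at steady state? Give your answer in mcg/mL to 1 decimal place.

τ/t½ = 11/9 ≈ 1.2222, so fraction remaining f = (1/2)^(11/9) ≈ 0.4286.
At steady state, accumulation factor R = 1/(1 − e^(−kτ)) ≈ 1.7501.
Each bolus raises the concentration by D/Vd = 369/206 ≈ 1.791 mcg/mL.
Cmax,ss = C₀/(1 − f) ≈ 1.791/0.5714 ≈ 3.134 mcg/mL.
One interval later, Cmin,ss = Cmax,ss·e^(−kτ) ≈ 3.134 × 0.4286 ≈ 1.343 mcg/mL.

1.3 mcg/mL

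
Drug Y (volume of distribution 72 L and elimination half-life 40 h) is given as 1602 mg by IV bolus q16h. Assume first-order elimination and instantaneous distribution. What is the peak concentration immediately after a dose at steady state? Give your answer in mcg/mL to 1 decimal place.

k = ln2/t½ = ln2/40 ≈ 0.017329 h⁻¹; fraction remaining f = e^(−kτ) = e^(−0.017329×16) ≈ 0.7579.
At steady state, accumulation factor R = 1/(1 − e^(−kτ)) ≈ 4.1305.
Each bolus raises the concentration by D/Vd = 1602/72 ≈ 22.250 mcg/mL.
Cmax,ss = C₀/(1 − f) ≈ 22.250/0.2421 ≈ 91.904 mcg/mL.

91.9 mcg/mL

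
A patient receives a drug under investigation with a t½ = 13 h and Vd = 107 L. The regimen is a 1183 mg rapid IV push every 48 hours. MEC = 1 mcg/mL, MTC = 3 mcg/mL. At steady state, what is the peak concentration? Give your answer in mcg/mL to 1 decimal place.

12.0 mcg/mL

Over one 48-h interval, 48/13 ≈ 3.6923 half-lives elapse, leaving f ≈ 0.0774 of each dose.
At steady state, accumulation factor R = 1/(1 − e^(−kτ)) ≈ 1.0839.
Each bolus raises the concentration by D/Vd = 1183/107 ≈ 11.056 mcg/mL.
Steady-state peak Cmax,ss = C₀·R ≈ 11.056 × 1.0839 ≈ 11.984 mcg/mL.
Peak 12.0 mcg/mL vs MTC 3 mcg/mL: exceeds toxic threshold.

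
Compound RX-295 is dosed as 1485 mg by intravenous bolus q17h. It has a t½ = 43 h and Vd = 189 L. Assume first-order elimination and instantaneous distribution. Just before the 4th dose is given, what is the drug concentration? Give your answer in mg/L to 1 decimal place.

f = (1/2)^(τ/t½) = (1/2)^(17/43) ≈ 0.7603.
C₀ = D/Vd = 1485/189 ≈ 7.857 mg/L.
Before the 4th dose, 3 doses have been given. Superposition: Cmin = C₀·(f + f² + … + f^3).
≈ 7.857 × (0.7603 + 0.5781 + 0.4395) ≈ 7.857 × 1.7779 ≈ 13.969 mg/L.

14.0 mg/L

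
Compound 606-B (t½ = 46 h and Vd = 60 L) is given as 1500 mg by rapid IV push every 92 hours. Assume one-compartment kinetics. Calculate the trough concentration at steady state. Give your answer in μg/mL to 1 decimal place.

8.3 μg/mL

τ = 92 h = 2 half-lives, so f = (1/2)^2 = 0.25.
At steady state, R = 1/(1 − 0.25) = 4/3.
Single-dose peak C₀ = D/Vd = 1500/60 = 25 μg/mL.
Steady-state peak Cmax,ss = C₀·R = 25 × 4/3 ≈ 33.333 μg/mL.
Steady-state trough Cmin,ss = Cmax,ss·f ≈ 33.333 × 0.25 ≈ 8.333 μg/mL.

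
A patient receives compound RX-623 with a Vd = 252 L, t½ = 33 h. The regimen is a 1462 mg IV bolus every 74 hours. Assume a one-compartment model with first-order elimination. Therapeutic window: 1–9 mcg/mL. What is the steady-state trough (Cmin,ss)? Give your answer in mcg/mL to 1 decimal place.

τ/t½ = 74/33 ≈ 2.2424, so fraction remaining f = (1/2)^(74/33) ≈ 0.2113.
Single-dose peak C₀ = D/Vd = 1462/252 ≈ 5.802 mcg/mL.
Steady-state trough Cmin,ss = C₀·f/(1−f) ≈ 5.802 × 0.2113/0.7887 ≈ 1.554 mcg/mL.
Trough 1.6 mcg/mL vs MEC 1 mcg/mL: adequate.

1.6 mcg/mL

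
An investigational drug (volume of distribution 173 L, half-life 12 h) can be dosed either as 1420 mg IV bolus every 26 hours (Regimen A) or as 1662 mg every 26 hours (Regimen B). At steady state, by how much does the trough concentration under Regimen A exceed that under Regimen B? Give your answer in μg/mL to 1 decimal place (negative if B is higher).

Regimen A: f = (1/2)^(26/12) ≈ 0.2227; Cmin,ss = (1420/173)·f/(1−f) ≈ 2.352 μg/mL.
Regimen B: f = (1/2)^(26/12) ≈ 0.2227; Cmin,ss = (1662/173)·f/(1−f) ≈ 2.752 μg/mL.
Difference ≈ 2.352 − 2.752 ≈ -0.400 μg/mL.

-0.4 μg/mL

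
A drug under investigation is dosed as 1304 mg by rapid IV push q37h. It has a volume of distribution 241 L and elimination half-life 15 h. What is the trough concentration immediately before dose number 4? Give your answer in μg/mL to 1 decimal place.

1.2 μg/mL

f = (1/2)^(τ/t½) = (1/2)^(37/15) ≈ 0.1809.
C₀ = D/Vd = 1304/241 ≈ 5.411 μg/mL.
Before the 4th dose, 3 doses have been given. Superposition: Cmin = C₀·(f + f² + … + f^3).
≈ 5.411 × (0.1809 + 0.0327 + 0.0059) ≈ 5.411 × 0.2195 ≈ 1.188 μg/mL.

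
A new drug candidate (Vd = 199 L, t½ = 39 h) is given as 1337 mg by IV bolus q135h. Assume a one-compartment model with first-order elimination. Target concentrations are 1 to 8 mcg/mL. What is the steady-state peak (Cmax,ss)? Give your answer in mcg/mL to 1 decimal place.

7.4 mcg/mL

τ/t½ = 135/39 ≈ 3.4615, so fraction remaining f = (1/2)^(135/39) ≈ 0.0908.
At steady state, accumulation factor R = 1/(1 − e^(−kτ)) ≈ 1.0999.
Single-dose peak C₀ = D/Vd = 1337/199 ≈ 6.719 mcg/mL.
Steady-state peak Cmax,ss = C₀·R ≈ 6.719 × 1.0999 ≈ 7.390 mcg/mL.
Peak 7.4 mcg/mL vs MTC 8 mcg/mL: below toxic threshold.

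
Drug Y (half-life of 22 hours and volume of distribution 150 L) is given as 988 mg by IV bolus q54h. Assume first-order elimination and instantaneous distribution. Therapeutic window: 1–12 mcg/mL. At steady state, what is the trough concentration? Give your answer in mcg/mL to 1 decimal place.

1.5 mcg/mL

k = ln2/t½ = ln2/22 ≈ 0.031507 h⁻¹; fraction remaining f = e^(−kτ) = e^(−0.031507×54) ≈ 0.1824.
At steady state, accumulation factor R = 1/(1 − e^(−kτ)) ≈ 1.2231.
Single-dose peak C₀ = D/Vd = 988/150 ≈ 6.587 mcg/mL.
Steady-state peak Cmax,ss = C₀·R ≈ 6.587 × 1.2231 ≈ 8.057 mcg/mL.
Steady-state trough Cmin,ss = Cmax,ss·f ≈ 8.057 × 0.1824 ≈ 1.470 mcg/mL.
Trough 1.5 mcg/mL vs MEC 1 mcg/mL: adequate.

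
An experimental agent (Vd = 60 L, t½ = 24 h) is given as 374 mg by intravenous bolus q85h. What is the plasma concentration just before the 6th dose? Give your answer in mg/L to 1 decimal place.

0.6 mg/L

f = (1/2)^(τ/t½) = (1/2)^(85/24) ≈ 0.0859.
C₀ = D/Vd = 374/60 ≈ 6.233 mg/L.
Before the 6th dose, 5 doses have been given. Superposition: Cmin = C₀·(f + f² + … + f^5).
≈ 6.233 × (0.0859 + 0.0074 + 0.0006 + 0.0001 + 0.0000) ≈ 6.233 × 0.0940 ≈ 0.586 mg/L.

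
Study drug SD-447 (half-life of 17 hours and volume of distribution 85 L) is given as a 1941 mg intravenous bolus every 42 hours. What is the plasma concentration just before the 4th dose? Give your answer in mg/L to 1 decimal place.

5.0 mg/L

f = (1/2)^(τ/t½) = (1/2)^(42/17) ≈ 0.1804.
C₀ = D/Vd = 1941/85 ≈ 22.835 mg/L.
Before the 4th dose, 3 doses have been given. Superposition: Cmin = C₀·(f + f² + … + f^3).
≈ 22.835 × (0.1804 + 0.0325 + 0.0059) ≈ 22.835 × 0.2188 ≈ 4.996 mg/L.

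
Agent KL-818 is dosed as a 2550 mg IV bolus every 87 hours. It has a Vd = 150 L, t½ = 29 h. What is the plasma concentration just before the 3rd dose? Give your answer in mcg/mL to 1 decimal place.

f = (1/2)^(τ/t½) = (1/2)^(87/29) ≈ 0.1250.
C₀ = D/Vd = 2550/150 ≈ 17.000 mcg/mL.
Before the 3rd dose, 2 doses have been given. Superposition: Cmin = C₀·(f + f²).
≈ 17.000 × (0.1250 + 0.0156) ≈ 17.000 × 0.1406 ≈ 2.390 mcg/mL.

2.4 mcg/mL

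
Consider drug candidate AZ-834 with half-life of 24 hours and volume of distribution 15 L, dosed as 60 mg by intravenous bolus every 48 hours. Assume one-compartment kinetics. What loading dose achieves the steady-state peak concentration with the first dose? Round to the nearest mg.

f = (1/2)^(48/24) ≈ 0.250000; accumulation ratio R = 1/(1−f) ≈ 1.33333.
Loading dose to hit Cmax,ss on first dose: D_load = D_maint·R ≈ 60 × 1.33333 ≈ 80.00 mg.

80 mg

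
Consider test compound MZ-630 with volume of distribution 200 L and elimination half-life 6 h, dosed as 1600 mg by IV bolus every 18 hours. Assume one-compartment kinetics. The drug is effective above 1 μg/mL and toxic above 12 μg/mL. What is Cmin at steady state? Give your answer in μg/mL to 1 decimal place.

1.1 μg/mL

τ = 18 h = 3 half-lives, so f = (1/2)^3 = 0.125.
At steady state, R = 1/(1 − 0.125) = 8/7.
Single-dose peak C₀ = D/Vd = 1600/200 = 8 μg/mL.
Steady-state peak Cmax,ss = C₀·R = 8 × 8/7 ≈ 9.143 μg/mL.
Steady-state trough Cmin,ss = Cmax,ss·f ≈ 9.143 × 0.125 ≈ 1.143 μg/mL.
Trough 1.1 μg/mL vs MEC 1 μg/mL: adequate.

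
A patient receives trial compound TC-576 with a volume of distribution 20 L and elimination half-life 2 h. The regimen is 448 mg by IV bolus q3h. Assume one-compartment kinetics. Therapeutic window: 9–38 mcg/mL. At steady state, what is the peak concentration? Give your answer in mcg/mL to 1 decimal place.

34.7 mcg/mL

τ/t½ = 3/2 ≈ 1.5, so fraction remaining f = (1/2)^(3/2) ≈ 0.3536.
Accumulation ratio R = 1/(1 − f) ≈ 1/0.6464 ≈ 1.5470.
Single-dose peak C₀ = D/Vd = 448/20 ≈ 22.400 mcg/mL.
Steady-state peak Cmax,ss = C₀·R ≈ 22.400 × 1.5470 ≈ 34.653 mcg/mL.
Peak 34.7 mcg/mL vs MTC 38 mcg/mL: below toxic threshold.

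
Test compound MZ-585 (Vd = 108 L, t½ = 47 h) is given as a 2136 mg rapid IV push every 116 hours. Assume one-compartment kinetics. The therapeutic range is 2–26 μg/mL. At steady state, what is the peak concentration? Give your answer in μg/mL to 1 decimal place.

24.1 μg/mL

τ/t½ = 116/47 ≈ 2.4681, so fraction remaining f = (1/2)^(116/47) ≈ 0.1807.
At steady state, accumulation factor R = 1/(1 − e^(−kτ)) ≈ 1.2206.
Each bolus raises the concentration by D/Vd = 2136/108 ≈ 19.778 μg/mL.
Steady-state peak Cmax,ss = C₀·R ≈ 19.778 × 1.2206 ≈ 24.141 μg/mL.
Peak 24.1 μg/mL vs MTC 26 μg/mL: below toxic threshold.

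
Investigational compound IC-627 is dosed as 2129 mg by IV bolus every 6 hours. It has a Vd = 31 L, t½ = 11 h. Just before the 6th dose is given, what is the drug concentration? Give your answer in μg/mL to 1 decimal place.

126.9 μg/mL

f = (1/2)^(τ/t½) = (1/2)^(6/11) ≈ 0.6852.
C₀ = D/Vd = 2129/31 ≈ 68.677 μg/mL.
Before the 6th dose, 5 doses have been given. Superposition: Cmin = C₀·(f + f² + … + f^5).
≈ 68.677 × (0.6852 + 0.4695 + 0.3217 + 0.2204 + 0.1510) ≈ 68.677 × 1.8478 ≈ 126.901 μg/mL.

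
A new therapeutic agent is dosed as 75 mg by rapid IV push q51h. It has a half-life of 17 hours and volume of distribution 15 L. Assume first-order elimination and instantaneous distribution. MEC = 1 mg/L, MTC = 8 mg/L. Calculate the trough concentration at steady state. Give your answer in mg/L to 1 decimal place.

0.7 mg/L

The dosing interval is 3 half-lives, so f = 2^(−3) = 0.125.
Accumulation ratio R = 1/(1 − f) = 1/0.875 = 8/7.
Single-dose peak C₀ = D/Vd = 75/15 = 5 mg/L.
Steady-state peak Cmax,ss = C₀·R = 5 × 8/7 ≈ 5.714 mg/L.
Steady-state trough Cmin,ss = Cmax,ss·f ≈ 5.714 × 0.125 ≈ 0.714 mg/L.
Trough 0.7 mg/L vs MEC 1 mg/L: subtherapeutic.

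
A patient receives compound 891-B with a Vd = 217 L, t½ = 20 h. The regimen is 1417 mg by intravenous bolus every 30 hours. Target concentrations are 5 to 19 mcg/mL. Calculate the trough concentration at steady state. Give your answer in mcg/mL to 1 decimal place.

3.6 mcg/mL

k = ln2/t½ = ln2/20 ≈ 0.034657 h⁻¹; fraction remaining f = e^(−kτ) = e^(−0.034657×30) ≈ 0.3536.
Single-dose peak C₀ = D/Vd = 1417/217 ≈ 6.530 mcg/mL.
Steady-state trough Cmin,ss = C₀·f/(1−f) ≈ 6.530 × 0.3536/0.6464 ≈ 3.572 mcg/mL.
Trough 3.6 mcg/mL vs MEC 5 mcg/mL: subtherapeutic.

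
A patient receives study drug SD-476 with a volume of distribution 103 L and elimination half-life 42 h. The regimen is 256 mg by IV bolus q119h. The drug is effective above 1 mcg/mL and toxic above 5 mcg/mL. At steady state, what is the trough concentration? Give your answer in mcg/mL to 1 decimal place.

0.4 mcg/mL

Over one 119-h interval, 119/42 ≈ 2.8333 half-lives elapse, leaving f ≈ 0.1403 of each dose.
Accumulation ratio R = 1/(1 − f) ≈ 1/0.8597 ≈ 1.1632.
Single-dose peak C₀ = D/Vd = 256/103 ≈ 2.485 mcg/mL.
Cmax,ss = C₀/(1 − f) ≈ 2.485/0.8597 ≈ 2.891 mcg/mL.
Steady-state trough Cmin,ss = Cmax,ss·f ≈ 2.891 × 0.1403 ≈ 0.406 mcg/mL.
Trough 0.4 mcg/mL vs MEC 1 mcg/mL: subtherapeutic.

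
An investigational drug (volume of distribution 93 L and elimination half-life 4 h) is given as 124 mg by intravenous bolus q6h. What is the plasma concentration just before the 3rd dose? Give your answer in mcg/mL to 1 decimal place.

0.6 mcg/mL

f = (1/2)^(τ/t½) = (1/2)^(6/4) ≈ 0.3536.
C₀ = D/Vd = 124/93 ≈ 1.333 mcg/mL.
Before the 3rd dose, 2 doses have been given. Superposition: Cmin = C₀·(f + f²).
≈ 1.333 × (0.3536 + 0.1250) ≈ 1.333 × 0.4786 ≈ 0.638 mcg/mL.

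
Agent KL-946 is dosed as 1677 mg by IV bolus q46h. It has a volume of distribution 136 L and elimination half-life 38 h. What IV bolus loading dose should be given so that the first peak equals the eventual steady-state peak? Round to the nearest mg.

2953 mg

f = (1/2)^(46/38) ≈ 0.432111; accumulation ratio R = 1/(1−f) ≈ 1.76091.
Loading dose to hit Cmax,ss on first dose: D_load = D_maint·R ≈ 1677 × 1.76091 ≈ 2953.05 mg.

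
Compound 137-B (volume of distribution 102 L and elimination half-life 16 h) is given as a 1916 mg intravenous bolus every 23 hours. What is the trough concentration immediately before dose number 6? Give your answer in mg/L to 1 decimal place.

f = (1/2)^(τ/t½) = (1/2)^(23/16) ≈ 0.3692.
C₀ = D/Vd = 1916/102 ≈ 18.784 mg/L.
Before the 6th dose, 5 doses have been given. Superposition: Cmin = C₀·(f + f² + … + f^5).
≈ 18.784 × (0.3692 + 0.1363 + 0.0503 + 0.0186 + 0.0069) ≈ 18.784 × 0.5813 ≈ 10.919 mg/L.

10.9 mg/L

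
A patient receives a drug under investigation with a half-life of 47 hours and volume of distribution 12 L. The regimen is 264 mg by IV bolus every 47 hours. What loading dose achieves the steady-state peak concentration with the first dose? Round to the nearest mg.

f = (1/2)^(47/47) ≈ 0.500000; accumulation ratio R = 1/(1−f) ≈ 2.00000.
Loading dose to hit Cmax,ss on first dose: D_load = D_maint·R ≈ 264 × 2.00000 ≈ 528.00 mg.

528 mg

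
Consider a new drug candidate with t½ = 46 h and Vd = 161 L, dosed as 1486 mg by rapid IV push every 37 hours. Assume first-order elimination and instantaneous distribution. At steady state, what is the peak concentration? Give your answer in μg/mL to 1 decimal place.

21.6 μg/mL

k = ln2/t½ = ln2/46 ≈ 0.015068 h⁻¹; fraction remaining f = e^(−kτ) = e^(−0.015068×37) ≈ 0.5726.
At steady state, accumulation factor R = 1/(1 − e^(−kτ)) ≈ 2.3397.
Each bolus raises the concentration by D/Vd = 1486/161 ≈ 9.230 μg/mL.
Steady-state peak Cmax,ss = C₀·R ≈ 9.230 × 2.3397 ≈ 21.595 μg/mL.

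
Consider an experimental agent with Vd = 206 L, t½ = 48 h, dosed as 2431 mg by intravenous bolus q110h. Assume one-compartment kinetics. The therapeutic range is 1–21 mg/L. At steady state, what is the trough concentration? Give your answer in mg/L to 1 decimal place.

3.0 mg/L

τ/t½ = 110/48 ≈ 2.2917, so fraction remaining f = (1/2)^(110/48) ≈ 0.2042.
At steady state, accumulation factor R = 1/(1 − e^(−kτ)) ≈ 1.2566.
Each bolus raises the concentration by D/Vd = 2431/206 ≈ 11.801 mg/L.
Steady-state peak Cmax,ss = C₀·R ≈ 11.801 × 1.2566 ≈ 14.829 mg/L.
Steady-state trough Cmin,ss = Cmax,ss·f ≈ 14.829 × 0.2042 ≈ 3.028 mg/L.
Trough 3.0 mg/L vs MEC 1 mg/L: adequate.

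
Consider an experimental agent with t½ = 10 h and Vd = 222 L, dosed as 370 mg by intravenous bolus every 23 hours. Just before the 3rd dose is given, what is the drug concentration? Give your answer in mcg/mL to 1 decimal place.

f = (1/2)^(τ/t½) = (1/2)^(23/10) ≈ 0.2031.
C₀ = D/Vd = 370/222 ≈ 1.667 mcg/mL.
Before the 3rd dose, 2 doses have been given. Superposition: Cmin = C₀·(f + f²).
≈ 1.667 × (0.2031 + 0.0412) ≈ 1.667 × 0.2443 ≈ 0.407 mcg/mL.

0.4 mcg/mL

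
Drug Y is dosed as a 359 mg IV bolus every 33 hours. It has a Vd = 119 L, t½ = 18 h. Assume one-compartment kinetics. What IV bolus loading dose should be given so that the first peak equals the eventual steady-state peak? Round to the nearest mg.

499 mg

f = (1/2)^(33/18) ≈ 0.280616; accumulation ratio R = 1/(1−f) ≈ 1.39008.
Loading dose to hit Cmax,ss on first dose: D_load = D_maint·R ≈ 359 × 1.39008 ≈ 499.04 mg.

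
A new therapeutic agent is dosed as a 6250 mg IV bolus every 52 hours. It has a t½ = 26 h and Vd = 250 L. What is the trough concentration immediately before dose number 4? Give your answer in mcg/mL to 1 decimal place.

f = (1/2)^(τ/t½) = (1/2)^(52/26) ≈ 0.2500.
C₀ = D/Vd = 6250/250 ≈ 25.000 mcg/mL.
Before the 4th dose, 3 doses have been given. Superposition: Cmin = C₀·(f + f² + … + f^3).
≈ 25.000 × (0.2500 + 0.0625 + 0.0156) ≈ 25.000 × 0.3281 ≈ 8.203 mcg/mL.

8.2 mcg/mL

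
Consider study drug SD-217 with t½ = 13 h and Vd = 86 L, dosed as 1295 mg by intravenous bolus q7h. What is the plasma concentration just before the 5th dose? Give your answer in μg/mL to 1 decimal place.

25.8 μg/mL

f = (1/2)^(τ/t½) = (1/2)^(7/13) ≈ 0.6885.
C₀ = D/Vd = 1295/86 ≈ 15.058 μg/mL.
Before the 5th dose, 4 doses have been given. Superposition: Cmin = C₀·(f + f² + … + f^4).
≈ 15.058 × (0.6885 + 0.4740 + 0.3264 + 0.2247) ≈ 15.058 × 1.7136 ≈ 25.803 μg/mL.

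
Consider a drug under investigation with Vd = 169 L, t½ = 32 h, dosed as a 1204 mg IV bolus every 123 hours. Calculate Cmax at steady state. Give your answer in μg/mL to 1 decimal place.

7.7 μg/mL

τ/t½ = 123/32 ≈ 3.8438, so fraction remaining f = (1/2)^(123/32) ≈ 0.0696.
At steady state, accumulation factor R = 1/(1 − e^(−kτ)) ≈ 1.0748.
Single-dose peak C₀ = D/Vd = 1204/169 ≈ 7.124 μg/mL.
Steady-state peak Cmax,ss = C₀·R ≈ 7.124 × 1.0748 ≈ 7.657 μg/mL.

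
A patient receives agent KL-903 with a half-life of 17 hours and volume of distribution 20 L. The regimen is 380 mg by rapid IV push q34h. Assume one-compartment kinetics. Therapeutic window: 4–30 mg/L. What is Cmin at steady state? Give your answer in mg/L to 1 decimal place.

τ = 34 h = 2 half-lives, so f = (1/2)^2 = 0.25.
Accumulation ratio R = 1/(1 − f) = 1/0.75 = 4/3.
Single-dose peak C₀ = D/Vd = 380/20 = 19 mg/L.
Steady-state peak Cmax,ss = C₀·R = 19 × 4/3 ≈ 25.333 mg/L.
Steady-state trough Cmin,ss = Cmax,ss·f ≈ 25.333 × 0.25 ≈ 6.333 mg/L.
Trough 6.3 mg/L vs MEC 4 mg/L: adequate.

6.3 mg/L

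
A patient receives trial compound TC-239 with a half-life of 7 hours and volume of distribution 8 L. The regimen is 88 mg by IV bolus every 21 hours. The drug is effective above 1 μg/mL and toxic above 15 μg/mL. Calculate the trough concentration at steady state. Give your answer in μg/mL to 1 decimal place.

1.6 μg/mL

The dosing interval is 3 half-lives, so f = 2^(−3) = 0.125.
At steady state, R = 1/(1 − 0.125) = 8/7.
Single-dose peak C₀ = D/Vd = 88/8 = 11 μg/mL.
Steady-state peak Cmax,ss = C₀·R = 11 × 8/7 ≈ 12.571 μg/mL.
Steady-state trough Cmin,ss = Cmax,ss·f ≈ 12.571 × 0.125 ≈ 1.571 μg/mL.
Trough 1.6 μg/mL vs MEC 1 μg/mL: adequate.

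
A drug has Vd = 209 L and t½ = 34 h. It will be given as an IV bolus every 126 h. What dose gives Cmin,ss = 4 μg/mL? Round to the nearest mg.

τ/t½ = 126/34 ≈ 3.7059, so f = (1/2)^(126/34) ≈ 0.076633.
Cmin,ss = (D/Vd)·f/(1−f), so D = Cmin,ss·Vd·(1−f)/f.
D = 4 × 209 × (1−f)/f ≈ 4 × 209 × 12.04921 ≈ 10073.14 mg.

10073 mg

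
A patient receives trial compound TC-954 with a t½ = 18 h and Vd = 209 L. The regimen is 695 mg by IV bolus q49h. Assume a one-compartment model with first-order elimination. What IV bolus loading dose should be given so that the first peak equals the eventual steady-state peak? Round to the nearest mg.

819 mg

f = (1/2)^(49/18) ≈ 0.151541; accumulation ratio R = 1/(1−f) ≈ 1.17861.
Loading dose to hit Cmax,ss on first dose: D_load = D_maint·R ≈ 695 × 1.17861 ≈ 819.13 mg.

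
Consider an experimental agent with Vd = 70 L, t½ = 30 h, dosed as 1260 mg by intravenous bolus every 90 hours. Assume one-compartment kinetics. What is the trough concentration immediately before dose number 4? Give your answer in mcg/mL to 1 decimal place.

f = (1/2)^(τ/t½) = (1/2)^(90/30) ≈ 0.1250.
C₀ = D/Vd = 1260/70 ≈ 18.000 mcg/mL.
Before the 4th dose, 3 doses have been given. Superposition: Cmin = C₀·(f + f² + … + f^3).
≈ 18.000 × (0.1250 + 0.0156 + 0.0020) ≈ 18.000 × 0.1426 ≈ 2.567 mcg/mL.

2.6 mcg/mL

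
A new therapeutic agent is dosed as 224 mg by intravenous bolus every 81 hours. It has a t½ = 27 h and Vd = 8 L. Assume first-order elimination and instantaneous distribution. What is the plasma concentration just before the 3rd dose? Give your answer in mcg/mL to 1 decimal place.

3.9 mcg/mL

f = (1/2)^(τ/t½) = (1/2)^(81/27) ≈ 0.1250.
C₀ = D/Vd = 224/8 ≈ 28.000 mcg/mL.
Before the 3rd dose, 2 doses have been given. Superposition: Cmin = C₀·(f + f²).
≈ 28.000 × (0.1250 + 0.0156) ≈ 28.000 × 0.1406 ≈ 3.937 mcg/mL.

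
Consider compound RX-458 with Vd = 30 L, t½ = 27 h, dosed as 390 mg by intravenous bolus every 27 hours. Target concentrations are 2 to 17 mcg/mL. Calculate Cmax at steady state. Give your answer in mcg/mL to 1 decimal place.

26.0 mcg/mL

τ = 27 h = 1 half-life, so f = (1/2)^1 = 0.5.
At steady state, R = 1/(1 − 0.5) = 2/1.
Single-dose peak C₀ = D/Vd = 390/30 = 13 mcg/mL.
Steady-state peak Cmax,ss = C₀·R = 13 × 2/1 ≈ 26.000 mcg/mL.
Peak 26.0 mcg/mL vs MTC 17 mcg/mL: exceeds toxic threshold.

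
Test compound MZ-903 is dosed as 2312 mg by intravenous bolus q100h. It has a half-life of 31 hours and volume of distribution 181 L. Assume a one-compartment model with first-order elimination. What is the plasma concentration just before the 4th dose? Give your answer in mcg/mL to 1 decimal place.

f = (1/2)^(τ/t½) = (1/2)^(100/31) ≈ 0.1069.
C₀ = D/Vd = 2312/181 ≈ 12.773 mcg/mL.
Before the 4th dose, 3 doses have been given. Superposition: Cmin = C₀·(f + f² + … + f^3).
≈ 12.773 × (0.1069 + 0.0114 + 0.0012) ≈ 12.773 × 0.1195 ≈ 1.526 mcg/mL.

1.5 mcg/mL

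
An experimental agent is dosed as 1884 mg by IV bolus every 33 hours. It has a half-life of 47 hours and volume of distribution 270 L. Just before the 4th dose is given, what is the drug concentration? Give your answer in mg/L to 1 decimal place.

8.5 mg/L

f = (1/2)^(τ/t½) = (1/2)^(33/47) ≈ 0.6147.
C₀ = D/Vd = 1884/270 ≈ 6.978 mg/L.
Before the 4th dose, 3 doses have been given. Superposition: Cmin = C₀·(f + f² + … + f^3).
≈ 6.978 × (0.6147 + 0.3779 + 0.2323) ≈ 6.978 × 1.2249 ≈ 8.547 mg/L.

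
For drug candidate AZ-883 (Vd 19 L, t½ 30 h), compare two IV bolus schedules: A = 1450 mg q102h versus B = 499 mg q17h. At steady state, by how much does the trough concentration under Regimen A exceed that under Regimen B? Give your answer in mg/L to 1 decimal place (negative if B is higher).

-46.6 mg/L

Regimen A: f = (1/2)^(102/30) ≈ 0.0947; Cmin,ss = (1450/19)·f/(1−f) ≈ 7.983 mg/L.
Regimen B: f = (1/2)^(17/30) ≈ 0.6752; Cmin,ss = (499/19)·f/(1−f) ≈ 54.596 mg/L.
Difference ≈ 7.983 − 54.596 ≈ -46.613 mg/L.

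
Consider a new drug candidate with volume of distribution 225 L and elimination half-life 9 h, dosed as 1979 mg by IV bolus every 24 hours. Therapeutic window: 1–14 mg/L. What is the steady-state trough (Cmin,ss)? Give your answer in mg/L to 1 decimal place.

Over one 24-h interval, 24/9 ≈ 2.6667 half-lives elapse, leaving f ≈ 0.1575 of each dose.
Accumulation ratio R = 1/(1 − f) ≈ 1/0.8425 ≈ 1.1869.
Each bolus raises the concentration by D/Vd = 1979/225 ≈ 8.796 mg/L.
Steady-state peak Cmax,ss = C₀·R ≈ 8.796 × 1.1869 ≈ 10.440 mg/L.
Steady-state trough Cmin,ss = Cmax,ss·f ≈ 10.440 × 0.1575 ≈ 1.644 mg/L.
Trough 1.6 mg/L vs MEC 1 mg/L: adequate.

1.6 mg/L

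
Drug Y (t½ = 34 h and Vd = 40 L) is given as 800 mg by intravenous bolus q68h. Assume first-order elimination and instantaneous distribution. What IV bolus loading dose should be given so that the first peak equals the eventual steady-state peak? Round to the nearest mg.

f = (1/2)^(68/34) ≈ 0.250000; accumulation ratio R = 1/(1−f) ≈ 1.33333.
Loading dose to hit Cmax,ss on first dose: D_load = D_maint·R ≈ 800 × 1.33333 ≈ 1066.66 mg.

1067 mg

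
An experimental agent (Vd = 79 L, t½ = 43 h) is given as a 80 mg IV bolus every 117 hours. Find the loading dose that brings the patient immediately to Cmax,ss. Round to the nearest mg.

f = (1/2)^(117/43) ≈ 0.151677; accumulation ratio R = 1/(1−f) ≈ 1.17880.
Loading dose to hit Cmax,ss on first dose: D_load = D_maint·R ≈ 80 × 1.17880 ≈ 94.30 mg.

94 mg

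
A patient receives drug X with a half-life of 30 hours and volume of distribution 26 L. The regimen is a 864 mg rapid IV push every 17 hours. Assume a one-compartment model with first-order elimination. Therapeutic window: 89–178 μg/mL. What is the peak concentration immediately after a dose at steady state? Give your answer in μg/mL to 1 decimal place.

Over one 17-h interval, 17/30 ≈ 0.56667 half-lives elapse, leaving f ≈ 0.6752 of each dose.
At steady state, accumulation factor R = 1/(1 − e^(−kτ)) ≈ 3.0788.
Each bolus raises the concentration by D/Vd = 864/26 ≈ 33.231 μg/mL.
Steady-state peak Cmax,ss = C₀·R ≈ 33.231 × 3.0788 ≈ 102.312 μg/mL.
Peak 102.3 μg/mL vs MTC 178 μg/mL: below toxic threshold.

102.3 μg/mL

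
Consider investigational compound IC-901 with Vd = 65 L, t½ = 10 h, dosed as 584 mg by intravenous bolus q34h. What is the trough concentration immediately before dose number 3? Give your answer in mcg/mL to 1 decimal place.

0.9 mcg/mL

f = (1/2)^(τ/t½) = (1/2)^(34/10) ≈ 0.0947.
C₀ = D/Vd = 584/65 ≈ 8.985 mcg/mL.
Before the 3rd dose, 2 doses have been given. Superposition: Cmin = C₀·(f + f²).
≈ 8.985 × (0.0947 + 0.0090) ≈ 8.985 × 0.1037 ≈ 0.932 mcg/mL.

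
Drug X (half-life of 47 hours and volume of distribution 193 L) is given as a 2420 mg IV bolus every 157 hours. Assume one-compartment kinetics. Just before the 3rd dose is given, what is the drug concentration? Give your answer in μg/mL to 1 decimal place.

f = (1/2)^(τ/t½) = (1/2)^(157/47) ≈ 0.0987.
C₀ = D/Vd = 2420/193 ≈ 12.539 μg/mL.
Before the 3rd dose, 2 doses have been given. Superposition: Cmin = C₀·(f + f²).
≈ 12.539 × (0.0987 + 0.0097) ≈ 12.539 × 0.1084 ≈ 1.359 μg/mL.

1.4 μg/mL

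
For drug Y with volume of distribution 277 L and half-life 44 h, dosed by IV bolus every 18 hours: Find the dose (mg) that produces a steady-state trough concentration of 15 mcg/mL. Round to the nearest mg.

τ/t½ = 18/44 ≈ 0.40909, so f = (1/2)^(18/44) ≈ 0.753098.
Cmin,ss = (D/Vd)·f/(1−f), so D = Cmin,ss·Vd·(1−f)/f.
D = 15 × 277 × (1−f)/f ≈ 15 × 277 × 0.32785 ≈ 1362.22 mg.

1362 mg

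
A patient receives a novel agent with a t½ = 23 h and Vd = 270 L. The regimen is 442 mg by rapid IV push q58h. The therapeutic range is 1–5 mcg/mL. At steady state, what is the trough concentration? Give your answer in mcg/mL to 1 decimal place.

0.3 mcg/mL

τ/t½ = 58/23 ≈ 2.5217, so fraction remaining f = (1/2)^(58/23) ≈ 0.1741.
Each bolus raises the concentration by D/Vd = 442/270 ≈ 1.637 mcg/mL.
Steady-state trough Cmin,ss = C₀·f/(1−f) ≈ 1.637 × 0.1741/0.8259 ≈ 0.345 mcg/mL.
Trough 0.3 mcg/mL vs MEC 1 mcg/mL: subtherapeutic.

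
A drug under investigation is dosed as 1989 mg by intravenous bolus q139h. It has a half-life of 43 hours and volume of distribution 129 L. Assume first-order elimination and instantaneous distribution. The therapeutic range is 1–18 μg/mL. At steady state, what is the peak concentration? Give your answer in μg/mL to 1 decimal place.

17.3 μg/mL

Over one 139-h interval, 139/43 ≈ 3.2326 half-lives elapse, leaving f ≈ 0.1064 of each dose.
At steady state, accumulation factor R = 1/(1 − e^(−kτ)) ≈ 1.1191.
Single-dose peak C₀ = D/Vd = 1989/129 ≈ 15.419 μg/mL.
Cmax,ss = C₀/(1 − f) ≈ 15.419/0.8936 ≈ 17.255 μg/mL.
Peak 17.3 μg/mL vs MTC 18 μg/mL: below toxic threshold.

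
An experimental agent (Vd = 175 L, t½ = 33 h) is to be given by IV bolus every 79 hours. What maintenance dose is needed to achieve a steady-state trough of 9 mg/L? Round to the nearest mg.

6703 mg

τ/t½ = 79/33 ≈ 2.3939, so f = (1/2)^(79/33) ≈ 0.190262.
Cmin,ss = (D/Vd)·f/(1−f), so D = Cmin,ss·Vd·(1−f)/f.
D = 9 × 175 × (1−f)/f ≈ 9 × 175 × 4.25591 ≈ 6703.06 mg.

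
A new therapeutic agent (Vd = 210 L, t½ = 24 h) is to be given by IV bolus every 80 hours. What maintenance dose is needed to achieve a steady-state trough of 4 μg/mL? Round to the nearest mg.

τ/t½ = 80/24 ≈ 3.3333, so f = (1/2)^(80/24) ≈ 0.099213.
Cmin,ss = (D/Vd)·f/(1−f), so D = Cmin,ss·Vd·(1−f)/f.
D = 4 × 210 × (1−f)/f ≈ 4 × 210 × 9.07932 ≈ 7626.63 mg.

7627 mg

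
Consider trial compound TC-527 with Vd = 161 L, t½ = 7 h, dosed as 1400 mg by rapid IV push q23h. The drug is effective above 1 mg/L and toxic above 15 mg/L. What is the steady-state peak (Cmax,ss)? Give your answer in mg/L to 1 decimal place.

k = ln2/t½ = ln2/7 ≈ 0.099021 h⁻¹; fraction remaining f = e^(−kτ) = e^(−0.099021×23) ≈ 0.1025.
Accumulation ratio R = 1/(1 − f) ≈ 1/0.8975 ≈ 1.1142.
Single-dose peak C₀ = D/Vd = 1400/161 ≈ 8.696 mg/L.
Steady-state peak Cmax,ss = C₀·R ≈ 8.696 × 1.1142 ≈ 9.689 mg/L.
Peak 9.7 mg/L vs MTC 15 mg/L: below toxic threshold.

9.7 mg/L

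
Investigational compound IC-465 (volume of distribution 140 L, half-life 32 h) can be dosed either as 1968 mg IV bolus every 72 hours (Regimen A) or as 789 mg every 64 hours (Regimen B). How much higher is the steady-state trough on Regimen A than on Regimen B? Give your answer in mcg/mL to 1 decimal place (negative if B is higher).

1.9 mcg/mL

Regimen A: f = (1/2)^(72/32) ≈ 0.2102; Cmin,ss = (1968/140)·f/(1−f) ≈ 3.741 mcg/mL.
Regimen B: f = (1/2)^(64/32) ≈ 0.2500; Cmin,ss = (789/140)·f/(1−f) ≈ 1.879 mcg/mL.
Difference ≈ 3.741 − 1.879 ≈ 1.862 mcg/mL.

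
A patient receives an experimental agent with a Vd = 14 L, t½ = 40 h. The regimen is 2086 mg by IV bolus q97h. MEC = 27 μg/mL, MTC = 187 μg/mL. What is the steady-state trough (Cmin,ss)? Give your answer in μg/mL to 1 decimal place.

34.1 μg/mL

k = ln2/t½ = ln2/40 ≈ 0.017329 h⁻¹; fraction remaining f = e^(−kτ) = e^(−0.017329×97) ≈ 0.1862.
Single-dose peak C₀ = D/Vd = 2086/14 ≈ 149.000 μg/mL.
Steady-state trough Cmin,ss = C₀·f/(1−f) ≈ 149.000 × 0.1862/0.8138 ≈ 34.092 μg/mL.
Trough 34.1 μg/mL vs MEC 27 μg/mL: adequate.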